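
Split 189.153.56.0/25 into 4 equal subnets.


New prefix = 25 + 2 = 27
Each subnet has 32 addresses
  189.153.56.0/27
  189.153.56.32/27
  189.153.56.64/27
  189.153.56.96/27
Subnets: 189.153.56.0/27, 189.153.56.32/27, 189.153.56.64/27, 189.153.56.96/27


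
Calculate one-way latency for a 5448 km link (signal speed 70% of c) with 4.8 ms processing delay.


Speed = 0.7 * 3e5 km/s = 210000 km/s
Propagation delay = 5448 / 210000 = 0.0259 s = 25.9429 ms
Processing delay = 4.8 ms
Total one-way latency = 30.7429 ms


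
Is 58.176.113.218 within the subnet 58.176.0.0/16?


Subnet network: 58.176.0.0
Test IP AND mask: 58.176.0.0
Yes, 58.176.113.218 is in 58.176.0.0/16


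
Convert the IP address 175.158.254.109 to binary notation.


175 = 10101111
158 = 10011110
254 = 11111110
109 = 01101101
Binary: 10101111.10011110.11111110.01101101


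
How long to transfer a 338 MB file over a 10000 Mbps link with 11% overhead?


Effective throughput = 10000 * (1 - 11/100) = 8900 Mbps
File size in Mb = 338 * 8 = 2704 Mb
Time = 2704 / 8900
Time = 0.3038 seconds


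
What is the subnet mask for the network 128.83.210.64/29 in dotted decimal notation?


/29 means 29 network bits, 3 host bits
Binary: 11111111111111111111111111111000
Mask: 255.255.255.248


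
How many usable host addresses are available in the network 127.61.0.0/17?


Host bits = 32 - 17 = 15
Total addresses = 2^15 = 32768
Usable = total - 2 (network and broadcast)
Usable hosts: 32766


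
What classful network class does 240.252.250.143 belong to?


First octet: 240
Binary: 11110000
1111xxxx -> Class E (240-255)
Class E (reserved), default mask N/A


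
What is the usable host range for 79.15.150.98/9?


Network: 79.0.0.0
Broadcast: 79.127.255.255
First usable = network + 1
Last usable = broadcast - 1
Range: 79.0.0.1 to 79.127.255.254


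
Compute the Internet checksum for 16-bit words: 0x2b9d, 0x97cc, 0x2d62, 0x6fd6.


Sum all words (with carry folding):
+ 0x2b9d = 0x2b9d
+ 0x97cc = 0xc369
+ 0x2d62 = 0xf0cb
+ 0x6fd6 = 0x60a2
One's complement: ~0x60a2
Checksum = 0x9f5d


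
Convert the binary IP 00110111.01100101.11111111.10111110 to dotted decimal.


00110111 = 55
01100101 = 101
11111111 = 255
10111110 = 190
IP: 55.101.255.190


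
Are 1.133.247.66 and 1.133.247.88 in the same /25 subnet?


Mask: 255.255.255.128
1.133.247.66 AND mask = 1.133.247.0
1.133.247.88 AND mask = 1.133.247.0
Yes, same subnet (1.133.247.0)


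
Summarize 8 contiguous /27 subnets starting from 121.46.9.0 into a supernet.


Original prefix: /27
Number of subnets: 8 = 2^3
New prefix = 27 - 3 = 24
Supernet: 121.46.9.0/24


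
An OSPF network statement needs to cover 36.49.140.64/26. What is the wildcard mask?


Subnet mask: 255.255.255.192
Wildcard = 255.255.255.255 - subnet mask
255 - 255 = 0
255 - 255 = 0
255 - 255 = 0
255 - 192 = 63
Wildcard: 0.0.0.63


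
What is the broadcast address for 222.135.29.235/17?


Network: 222.135.0.0/17
Host bits = 15
Set all host bits to 1:
Broadcast: 222.135.127.255


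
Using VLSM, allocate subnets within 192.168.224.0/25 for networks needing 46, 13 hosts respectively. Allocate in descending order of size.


46 hosts -> /26 (62 usable): 192.168.224.0/26
13 hosts -> /28 (14 usable): 192.168.224.64/28
Allocation: 192.168.224.0/26 (46 hosts, 62 usable); 192.168.224.64/28 (13 hosts, 14 usable)


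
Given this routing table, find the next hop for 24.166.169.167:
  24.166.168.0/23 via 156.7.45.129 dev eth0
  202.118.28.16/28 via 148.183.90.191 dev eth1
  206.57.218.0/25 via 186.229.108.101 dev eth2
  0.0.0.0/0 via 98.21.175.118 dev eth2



Longest prefix match for 24.166.169.167:
  /23 24.166.168.0: MATCH
  /28 202.118.28.16: no
  /25 206.57.218.0: no
  /0 0.0.0.0: MATCH
Selected: next-hop 156.7.45.129 via eth0 (matched /23)


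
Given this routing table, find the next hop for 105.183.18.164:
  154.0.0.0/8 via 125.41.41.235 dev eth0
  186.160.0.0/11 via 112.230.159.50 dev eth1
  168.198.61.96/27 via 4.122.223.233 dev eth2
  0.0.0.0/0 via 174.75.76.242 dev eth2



Longest prefix match for 105.183.18.164:
  /8 154.0.0.0: no
  /11 186.160.0.0: no
  /27 168.198.61.96: no
  /0 0.0.0.0: MATCH
Selected: next-hop 174.75.76.242 via eth2 (matched /0)


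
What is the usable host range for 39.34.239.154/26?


Network: 39.34.239.128
Broadcast: 39.34.239.191
First usable = network + 1
Last usable = broadcast - 1
Range: 39.34.239.129 to 39.34.239.190


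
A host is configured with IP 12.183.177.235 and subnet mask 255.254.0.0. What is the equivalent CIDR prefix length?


Binary: 11111111.11111110.00000000.00000000
Count leading 1s
Prefix: /15


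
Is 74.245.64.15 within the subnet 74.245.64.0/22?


Subnet network: 74.245.64.0
Test IP AND mask: 74.245.64.0
Yes, 74.245.64.15 is in 74.245.64.0/22


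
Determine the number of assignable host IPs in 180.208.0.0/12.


Host bits = 32 - 12 = 20
Total addresses = 2^20 = 1048576
Usable = total - 2 (network and broadcast)
Usable hosts: 1048574


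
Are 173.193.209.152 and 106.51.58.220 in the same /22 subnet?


Mask: 255.255.252.0
173.193.209.152 AND mask = 173.193.208.0
106.51.58.220 AND mask = 106.51.56.0
No, different subnets (173.193.208.0 vs 106.51.56.0)


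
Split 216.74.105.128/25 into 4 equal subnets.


New prefix = 25 + 2 = 27
Each subnet has 32 addresses
  216.74.105.128/27
  216.74.105.160/27
  216.74.105.192/27
  216.74.105.224/27
Subnets: 216.74.105.128/27, 216.74.105.160/27, 216.74.105.192/27, 216.74.105.224/27


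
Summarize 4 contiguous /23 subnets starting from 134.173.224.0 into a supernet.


Original prefix: /23
Number of subnets: 4 = 2^2
New prefix = 23 - 2 = 21
Supernet: 134.173.224.0/21


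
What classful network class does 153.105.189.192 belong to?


First octet: 153
Binary: 10011001
10xxxxxx -> Class B (128-191)
Class B, default mask 255.255.0.0 (/16)


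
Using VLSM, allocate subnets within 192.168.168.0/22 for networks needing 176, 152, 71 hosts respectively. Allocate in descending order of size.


176 hosts -> /24 (254 usable): 192.168.168.0/24
152 hosts -> /24 (254 usable): 192.168.169.0/24
71 hosts -> /25 (126 usable): 192.168.170.0/25
Allocation: 192.168.168.0/24 (176 hosts, 254 usable); 192.168.169.0/24 (152 hosts, 254 usable); 192.168.170.0/25 (71 hosts, 126 usable)


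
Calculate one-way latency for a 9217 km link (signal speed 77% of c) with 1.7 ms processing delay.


Speed = 0.77 * 3e5 km/s = 231000 km/s
Propagation delay = 9217 / 231000 = 0.0399 s = 39.9004 ms
Processing delay = 1.7 ms
Total one-way latency = 41.6004 ms


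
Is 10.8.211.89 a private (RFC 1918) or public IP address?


RFC 1918 private ranges:
  10.0.0.0/8 (10.0.0.0 - 10.255.255.255)
  172.16.0.0/12 (172.16.0.0 - 172.31.255.255)
  192.168.0.0/16 (192.168.0.0 - 192.168.255.255)
Private (in 10.0.0.0/8)


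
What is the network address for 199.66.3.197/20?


IP:   11000111.01000010.00000011.11000101
Mask: 11111111.11111111.11110000.00000000
AND operation:
Net:  11000111.01000010.00000000.00000000
Network: 199.66.0.0/20


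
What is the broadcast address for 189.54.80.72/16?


Network: 189.54.0.0/16
Host bits = 16
Set all host bits to 1:
Broadcast: 189.54.255.255


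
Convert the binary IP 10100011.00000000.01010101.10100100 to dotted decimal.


10100011 = 163
00000000 = 0
01010101 = 85
10100100 = 164
IP: 163.0.85.164


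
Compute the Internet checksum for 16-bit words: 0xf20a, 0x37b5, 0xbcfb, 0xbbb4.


Sum all words (with carry folding):
+ 0xf20a = 0xf20a
+ 0x37b5 = 0x29c0
+ 0xbcfb = 0xe6bb
+ 0xbbb4 = 0xa270
One's complement: ~0xa270
Checksum = 0x5d8f


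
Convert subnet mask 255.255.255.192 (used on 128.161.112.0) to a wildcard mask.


Subnet mask: 255.255.255.192
Wildcard = 255.255.255.255 - subnet mask
255 - 255 = 0
255 - 255 = 0
255 - 255 = 0
255 - 192 = 63
Wildcard: 0.0.0.63


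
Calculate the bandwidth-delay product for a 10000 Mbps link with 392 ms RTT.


BDP = bandwidth * RTT
= 10000 Mbps * 392 ms
= 10000 * 1e6 * 392 / 1000 bits
= 3920000000 bits
= 490000000 bytes
= 478515.625 KB
BDP = 3920000000 bits (490000000 bytes)


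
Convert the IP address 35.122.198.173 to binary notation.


35 = 00100011
122 = 01111010
198 = 11000110
173 = 10101101
Binary: 00100011.01111010.11000110.10101101


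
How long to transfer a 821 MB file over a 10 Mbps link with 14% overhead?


Effective throughput = 10 * (1 - 14/100) = 8.6 Mbps
File size in Mb = 821 * 8 = 6568 Mb
Time = 6568 / 8.6
Time = 763.7209 seconds


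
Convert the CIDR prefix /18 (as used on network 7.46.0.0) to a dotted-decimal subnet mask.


/18 means 18 network bits, 14 host bits
Binary: 11111111111111111100000000000000
Mask: 255.255.192.0


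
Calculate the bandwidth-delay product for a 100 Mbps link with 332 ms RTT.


BDP = bandwidth * RTT
= 100 Mbps * 332 ms
= 100 * 1e6 * 332 / 1000 bits
= 33200000 bits
= 4150000 bytes
= 4052.7344 KB
BDP = 33200000 bits (4150000 bytes)


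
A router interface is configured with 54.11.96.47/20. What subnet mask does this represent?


/20 means 20 network bits, 12 host bits
Binary: 11111111111111111111000000000000
Mask: 255.255.240.0


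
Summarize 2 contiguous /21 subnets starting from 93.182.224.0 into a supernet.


Original prefix: /21
Number of subnets: 2 = 2^1
New prefix = 21 - 1 = 20
Supernet: 93.182.224.0/20


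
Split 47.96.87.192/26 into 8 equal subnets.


New prefix = 26 + 3 = 29
Each subnet has 8 addresses
  47.96.87.192/29
  47.96.87.200/29
  47.96.87.208/29
  47.96.87.216/29
  47.96.87.224/29
  47.96.87.232/29
  47.96.87.240/29
  47.96.87.248/29
Subnets: 47.96.87.192/29, 47.96.87.200/29, 47.96.87.208/29, 47.96.87.216/29, 47.96.87.224/29, 47.96.87.232/29, 47.96.87.240/29, 47.96.87.248/29


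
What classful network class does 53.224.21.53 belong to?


First octet: 53
Binary: 00110101
0xxxxxxx -> Class A (1-126)
Class A, default mask 255.0.0.0 (/8)


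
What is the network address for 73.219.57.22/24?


IP:   01001001.11011011.00111001.00010110
Mask: 11111111.11111111.11111111.00000000
AND operation:
Net:  01001001.11011011.00111001.00000000
Network: 73.219.57.0/24


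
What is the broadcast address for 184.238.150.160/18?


Network: 184.238.128.0/18
Host bits = 14
Set all host bits to 1:
Broadcast: 184.238.191.255


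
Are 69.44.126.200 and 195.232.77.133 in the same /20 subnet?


Mask: 255.255.240.0
69.44.126.200 AND mask = 69.44.112.0
195.232.77.133 AND mask = 195.232.64.0
No, different subnets (69.44.112.0 vs 195.232.64.0)


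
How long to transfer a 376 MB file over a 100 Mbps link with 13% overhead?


Effective throughput = 100 * (1 - 13/100) = 87 Mbps
File size in Mb = 376 * 8 = 3008 Mb
Time = 3008 / 87
Time = 34.5747 seconds


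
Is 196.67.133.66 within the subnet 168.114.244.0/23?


Subnet network: 168.114.244.0
Test IP AND mask: 196.67.132.0
No, 196.67.133.66 is not in 168.114.244.0/23


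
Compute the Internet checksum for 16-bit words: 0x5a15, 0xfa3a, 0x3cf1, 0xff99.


Sum all words (with carry folding):
+ 0x5a15 = 0x5a15
+ 0xfa3a = 0x5450
+ 0x3cf1 = 0x9141
+ 0xff99 = 0x90db
One's complement: ~0x90db
Checksum = 0x6f24


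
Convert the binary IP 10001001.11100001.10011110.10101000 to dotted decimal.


10001001 = 137
11100001 = 225
10011110 = 158
10101000 = 168
IP: 137.225.158.168


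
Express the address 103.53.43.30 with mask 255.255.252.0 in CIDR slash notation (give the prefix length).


Binary: 11111111.11111111.11111100.00000000
Count leading 1s
Prefix: /22


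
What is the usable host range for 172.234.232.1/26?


Network: 172.234.232.0
Broadcast: 172.234.232.63
First usable = network + 1
Last usable = broadcast - 1
Range: 172.234.232.1 to 172.234.232.62


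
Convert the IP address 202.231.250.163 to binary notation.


202 = 11001010
231 = 11100111
250 = 11111010
163 = 10100011
Binary: 11001010.11100111.11111010.10100011


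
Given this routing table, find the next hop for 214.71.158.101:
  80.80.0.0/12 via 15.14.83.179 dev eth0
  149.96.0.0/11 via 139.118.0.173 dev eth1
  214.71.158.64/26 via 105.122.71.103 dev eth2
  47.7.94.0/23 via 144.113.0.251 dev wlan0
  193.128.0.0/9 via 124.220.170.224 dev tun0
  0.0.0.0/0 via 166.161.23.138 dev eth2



Longest prefix match for 214.71.158.101:
  /12 80.80.0.0: no
  /11 149.96.0.0: no
  /26 214.71.158.64: MATCH
  /23 47.7.94.0: no
  /9 193.128.0.0: no
  /0 0.0.0.0: MATCH
Selected: next-hop 105.122.71.103 via eth2 (matched /26)


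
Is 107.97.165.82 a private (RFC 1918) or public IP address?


RFC 1918 private ranges:
  10.0.0.0/8 (10.0.0.0 - 10.255.255.255)
  172.16.0.0/12 (172.16.0.0 - 172.31.255.255)
  192.168.0.0/16 (192.168.0.0 - 192.168.255.255)
Public (not in any RFC 1918 range)


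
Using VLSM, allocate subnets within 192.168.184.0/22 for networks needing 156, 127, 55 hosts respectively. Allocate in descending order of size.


156 hosts -> /24 (254 usable): 192.168.184.0/24
127 hosts -> /24 (254 usable): 192.168.185.0/24
55 hosts -> /26 (62 usable): 192.168.186.0/26
Allocation: 192.168.184.0/24 (156 hosts, 254 usable); 192.168.185.0/24 (127 hosts, 254 usable); 192.168.186.0/26 (55 hosts, 62 usable)


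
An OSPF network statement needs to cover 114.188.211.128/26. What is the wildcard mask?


Subnet mask: 255.255.255.192
Wildcard = 255.255.255.255 - subnet mask
255 - 255 = 0
255 - 255 = 0
255 - 255 = 0
255 - 192 = 63
Wildcard: 0.0.0.63


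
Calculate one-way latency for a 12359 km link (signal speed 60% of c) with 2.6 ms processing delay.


Speed = 0.6 * 3e5 km/s = 180000 km/s
Propagation delay = 12359 / 180000 = 0.0687 s = 68.6611 ms
Processing delay = 2.6 ms
Total one-way latency = 71.2611 ms


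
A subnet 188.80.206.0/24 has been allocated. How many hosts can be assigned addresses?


Host bits = 32 - 24 = 8
Total addresses = 2^8 = 256
Usable = total - 2 (network and broadcast)
Usable hosts: 254


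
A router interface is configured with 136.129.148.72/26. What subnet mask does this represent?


/26 means 26 network bits, 6 host bits
Binary: 11111111111111111111111111000000
Mask: 255.255.255.192


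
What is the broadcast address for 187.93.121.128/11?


Network: 187.64.0.0/11
Host bits = 21
Set all host bits to 1:
Broadcast: 187.95.255.255


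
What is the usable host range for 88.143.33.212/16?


Network: 88.143.0.0
Broadcast: 88.143.255.255
First usable = network + 1
Last usable = broadcast - 1
Range: 88.143.0.1 to 88.143.255.254


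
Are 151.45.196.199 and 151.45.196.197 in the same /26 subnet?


Mask: 255.255.255.192
151.45.196.199 AND mask = 151.45.196.192
151.45.196.197 AND mask = 151.45.196.192
Yes, same subnet (151.45.196.192)


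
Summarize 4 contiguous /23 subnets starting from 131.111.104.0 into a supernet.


Original prefix: /23
Number of subnets: 4 = 2^2
New prefix = 23 - 2 = 21
Supernet: 131.111.104.0/21


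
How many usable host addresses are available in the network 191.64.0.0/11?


Host bits = 32 - 11 = 21
Total addresses = 2^21 = 2097152
Usable = total - 2 (network and broadcast)
Usable hosts: 2097150


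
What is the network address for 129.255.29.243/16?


IP:   10000001.11111111.00011101.11110011
Mask: 11111111.11111111.00000000.00000000
AND operation:
Net:  10000001.11111111.00000000.00000000
Network: 129.255.0.0/16


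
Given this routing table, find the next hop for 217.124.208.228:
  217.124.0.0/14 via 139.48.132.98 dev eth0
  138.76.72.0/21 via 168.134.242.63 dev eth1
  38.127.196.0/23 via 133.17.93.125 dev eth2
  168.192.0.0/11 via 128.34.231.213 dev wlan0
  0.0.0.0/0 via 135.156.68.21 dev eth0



Longest prefix match for 217.124.208.228:
  /14 217.124.0.0: MATCH
  /21 138.76.72.0: no
  /23 38.127.196.0: no
  /11 168.192.0.0: no
  /0 0.0.0.0: MATCH
Selected: next-hop 139.48.132.98 via eth0 (matched /14)


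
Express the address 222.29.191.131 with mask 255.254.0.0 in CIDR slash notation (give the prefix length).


Binary: 11111111.11111110.00000000.00000000
Count leading 1s
Prefix: /15


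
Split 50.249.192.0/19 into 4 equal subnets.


New prefix = 19 + 2 = 21
Each subnet has 2048 addresses
  50.249.192.0/21
  50.249.200.0/21
  50.249.208.0/21
  50.249.216.0/21
Subnets: 50.249.192.0/21, 50.249.200.0/21, 50.249.208.0/21, 50.249.216.0/21


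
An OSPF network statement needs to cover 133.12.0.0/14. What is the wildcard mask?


Subnet mask: 255.252.0.0
Wildcard = 255.255.255.255 - subnet mask
255 - 255 = 0
255 - 252 = 3
255 - 0 = 255
255 - 0 = 255
Wildcard: 0.3.255.255


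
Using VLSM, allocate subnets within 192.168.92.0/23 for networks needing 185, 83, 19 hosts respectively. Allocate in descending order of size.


185 hosts -> /24 (254 usable): 192.168.92.0/24
83 hosts -> /25 (126 usable): 192.168.93.0/25
19 hosts -> /27 (30 usable): 192.168.93.128/27
Allocation: 192.168.92.0/24 (185 hosts, 254 usable); 192.168.93.0/25 (83 hosts, 126 usable); 192.168.93.128/27 (19 hosts, 30 usable)


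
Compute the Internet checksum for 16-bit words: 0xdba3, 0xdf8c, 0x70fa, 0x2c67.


Sum all words (with carry folding):
+ 0xdba3 = 0xdba3
+ 0xdf8c = 0xbb30
+ 0x70fa = 0x2c2b
+ 0x2c67 = 0x5892
One's complement: ~0x5892
Checksum = 0xa76d


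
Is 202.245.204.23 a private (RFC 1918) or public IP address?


RFC 1918 private ranges:
  10.0.0.0/8 (10.0.0.0 - 10.255.255.255)
  172.16.0.0/12 (172.16.0.0 - 172.31.255.255)
  192.168.0.0/16 (192.168.0.0 - 192.168.255.255)
Public (not in any RFC 1918 range)


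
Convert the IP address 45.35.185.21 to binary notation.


45 = 00101101
35 = 00100011
185 = 10111001
21 = 00010101
Binary: 00101101.00100011.10111001.00010101


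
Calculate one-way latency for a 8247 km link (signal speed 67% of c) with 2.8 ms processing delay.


Speed = 0.67 * 3e5 km/s = 201000 km/s
Propagation delay = 8247 / 201000 = 0.041 s = 41.0299 ms
Processing delay = 2.8 ms
Total one-way latency = 43.8299 ms


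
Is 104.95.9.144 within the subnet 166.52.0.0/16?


Subnet network: 166.52.0.0
Test IP AND mask: 104.95.0.0
No, 104.95.9.144 is not in 166.52.0.0/16


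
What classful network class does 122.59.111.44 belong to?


First octet: 122
Binary: 01111010
0xxxxxxx -> Class A (1-126)
Class A, default mask 255.0.0.0 (/8)


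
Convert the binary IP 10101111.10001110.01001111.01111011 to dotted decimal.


10101111 = 175
10001110 = 142
01001111 = 79
01111011 = 123
IP: 175.142.79.123


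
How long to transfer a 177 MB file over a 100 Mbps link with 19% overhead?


Effective throughput = 100 * (1 - 19/100) = 81 Mbps
File size in Mb = 177 * 8 = 1416 Mb
Time = 1416 / 81
Time = 17.4815 seconds


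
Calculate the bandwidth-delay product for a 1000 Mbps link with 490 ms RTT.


BDP = bandwidth * RTT
= 1000 Mbps * 490 ms
= 1000 * 1e6 * 490 / 1000 bits
= 490000000 bits
= 61250000 bytes
= 59814.4531 KB
BDP = 490000000 bits (61250000 bytes)


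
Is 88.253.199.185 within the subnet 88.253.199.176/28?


Subnet network: 88.253.199.176
Test IP AND mask: 88.253.199.176
Yes, 88.253.199.185 is in 88.253.199.176/28


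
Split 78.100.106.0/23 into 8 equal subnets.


New prefix = 23 + 3 = 26
Each subnet has 64 addresses
  78.100.106.0/26
  78.100.106.64/26
  78.100.106.128/26
  78.100.106.192/26
  78.100.107.0/26
  78.100.107.64/26
  78.100.107.128/26
  78.100.107.192/26
Subnets: 78.100.106.0/26, 78.100.106.64/26, 78.100.106.128/26, 78.100.106.192/26, 78.100.107.0/26, 78.100.107.64/26, 78.100.107.128/26, 78.100.107.192/26


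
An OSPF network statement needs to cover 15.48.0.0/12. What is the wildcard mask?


Subnet mask: 255.240.0.0
Wildcard = 255.255.255.255 - subnet mask
255 - 255 = 0
255 - 240 = 15
255 - 0 = 255
255 - 0 = 255
Wildcard: 0.15.255.255


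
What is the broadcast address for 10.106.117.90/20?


Network: 10.106.112.0/20
Host bits = 12
Set all host bits to 1:
Broadcast: 10.106.127.255


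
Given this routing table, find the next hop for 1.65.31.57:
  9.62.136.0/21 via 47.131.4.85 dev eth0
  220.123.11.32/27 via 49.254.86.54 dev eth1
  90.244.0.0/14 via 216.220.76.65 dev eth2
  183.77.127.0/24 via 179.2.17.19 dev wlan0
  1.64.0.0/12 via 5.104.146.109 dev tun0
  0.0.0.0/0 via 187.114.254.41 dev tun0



Longest prefix match for 1.65.31.57:
  /21 9.62.136.0: no
  /27 220.123.11.32: no
  /14 90.244.0.0: no
  /24 183.77.127.0: no
  /12 1.64.0.0: MATCH
  /0 0.0.0.0: MATCH
Selected: next-hop 5.104.146.109 via tun0 (matched /12)


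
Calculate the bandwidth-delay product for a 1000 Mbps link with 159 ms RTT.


BDP = bandwidth * RTT
= 1000 Mbps * 159 ms
= 1000 * 1e6 * 159 / 1000 bits
= 159000000 bits
= 19875000 bytes
= 19409.1797 KB
BDP = 159000000 bits (19875000 bytes)


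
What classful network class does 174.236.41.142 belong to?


First octet: 174
Binary: 10101110
10xxxxxx -> Class B (128-191)
Class B, default mask 255.255.0.0 (/16)


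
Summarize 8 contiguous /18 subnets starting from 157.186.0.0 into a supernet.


Original prefix: /18
Number of subnets: 8 = 2^3
New prefix = 18 - 3 = 15
Supernet: 157.186.0.0/15


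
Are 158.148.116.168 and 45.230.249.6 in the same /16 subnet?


Mask: 255.255.0.0
158.148.116.168 AND mask = 158.148.0.0
45.230.249.6 AND mask = 45.230.0.0
No, different subnets (158.148.0.0 vs 45.230.0.0)


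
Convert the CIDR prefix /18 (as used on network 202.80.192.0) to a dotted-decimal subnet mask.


/18 means 18 network bits, 14 host bits
Binary: 11111111111111111100000000000000
Mask: 255.255.192.0


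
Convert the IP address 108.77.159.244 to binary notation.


108 = 01101100
77 = 01001101
159 = 10011111
244 = 11110100
Binary: 01101100.01001101.10011111.11110100


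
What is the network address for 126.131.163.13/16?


IP:   01111110.10000011.10100011.00001101
Mask: 11111111.11111111.00000000.00000000
AND operation:
Net:  01111110.10000011.00000000.00000000
Network: 126.131.0.0/16


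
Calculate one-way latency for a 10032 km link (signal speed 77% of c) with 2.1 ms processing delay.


Speed = 0.77 * 3e5 km/s = 231000 km/s
Propagation delay = 10032 / 231000 = 0.0434 s = 43.4286 ms
Processing delay = 2.1 ms
Total one-way latency = 45.5286 ms


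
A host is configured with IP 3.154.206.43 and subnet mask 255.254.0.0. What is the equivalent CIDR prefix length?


Binary: 11111111.11111110.00000000.00000000
Count leading 1s
Prefix: /15


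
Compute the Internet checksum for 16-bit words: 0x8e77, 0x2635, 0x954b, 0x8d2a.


Sum all words (with carry folding):
+ 0x8e77 = 0x8e77
+ 0x2635 = 0xb4ac
+ 0x954b = 0x49f8
+ 0x8d2a = 0xd722
One's complement: ~0xd722
Checksum = 0x28dd


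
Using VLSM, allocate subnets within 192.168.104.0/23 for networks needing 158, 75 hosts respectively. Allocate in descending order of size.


158 hosts -> /24 (254 usable): 192.168.104.0/24
75 hosts -> /25 (126 usable): 192.168.105.0/25
Allocation: 192.168.104.0/24 (158 hosts, 254 usable); 192.168.105.0/25 (75 hosts, 126 usable)


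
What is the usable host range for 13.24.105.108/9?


Network: 13.0.0.0
Broadcast: 13.127.255.255
First usable = network + 1
Last usable = broadcast - 1
Range: 13.0.0.1 to 13.127.255.254


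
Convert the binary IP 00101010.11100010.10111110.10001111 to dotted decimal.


00101010 = 42
11100010 = 226
10111110 = 190
10001111 = 143
IP: 42.226.190.143


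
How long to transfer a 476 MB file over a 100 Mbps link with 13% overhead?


Effective throughput = 100 * (1 - 13/100) = 87 Mbps
File size in Mb = 476 * 8 = 3808 Mb
Time = 3808 / 87
Time = 43.7701 seconds


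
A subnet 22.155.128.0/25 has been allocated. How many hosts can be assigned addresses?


Host bits = 32 - 25 = 7
Total addresses = 2^7 = 128
Usable = total - 2 (network and broadcast)
Usable hosts: 126


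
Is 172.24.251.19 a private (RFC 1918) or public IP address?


RFC 1918 private ranges:
  10.0.0.0/8 (10.0.0.0 - 10.255.255.255)
  172.16.0.0/12 (172.16.0.0 - 172.31.255.255)
  192.168.0.0/16 (192.168.0.0 - 192.168.255.255)
Private (in 172.16.0.0/12)


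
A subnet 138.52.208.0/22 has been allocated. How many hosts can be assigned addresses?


Host bits = 32 - 22 = 10
Total addresses = 2^10 = 1024
Usable = total - 2 (network and broadcast)
Usable hosts: 1022


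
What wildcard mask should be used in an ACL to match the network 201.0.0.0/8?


Subnet mask: 255.0.0.0
Wildcard = 255.255.255.255 - subnet mask
255 - 255 = 0
255 - 0 = 255
255 - 0 = 255
255 - 0 = 255
Wildcard: 0.255.255.255


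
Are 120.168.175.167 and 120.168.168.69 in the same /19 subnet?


Mask: 255.255.224.0
120.168.175.167 AND mask = 120.168.160.0
120.168.168.69 AND mask = 120.168.160.0
Yes, same subnet (120.168.160.0)


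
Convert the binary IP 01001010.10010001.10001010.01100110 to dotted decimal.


01001010 = 74
10010001 = 145
10001010 = 138
01100110 = 102
IP: 74.145.138.102


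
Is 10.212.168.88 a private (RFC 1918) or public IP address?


RFC 1918 private ranges:
  10.0.0.0/8 (10.0.0.0 - 10.255.255.255)
  172.16.0.0/12 (172.16.0.0 - 172.31.255.255)
  192.168.0.0/16 (192.168.0.0 - 192.168.255.255)
Private (in 10.0.0.0/8)


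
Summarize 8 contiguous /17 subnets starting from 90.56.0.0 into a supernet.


Original prefix: /17
Number of subnets: 8 = 2^3
New prefix = 17 - 3 = 14
Supernet: 90.56.0.0/14


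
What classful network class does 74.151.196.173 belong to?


First octet: 74
Binary: 01001010
0xxxxxxx -> Class A (1-126)
Class A, default mask 255.0.0.0 (/8)


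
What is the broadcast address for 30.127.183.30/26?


Network: 30.127.183.0/26
Host bits = 6
Set all host bits to 1:
Broadcast: 30.127.183.63


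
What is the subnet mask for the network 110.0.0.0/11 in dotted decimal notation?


/11 means 11 network bits, 21 host bits
Binary: 11111111111000000000000000000000
Mask: 255.224.0.0


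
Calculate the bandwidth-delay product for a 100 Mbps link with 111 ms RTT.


BDP = bandwidth * RTT
= 100 Mbps * 111 ms
= 100 * 1e6 * 111 / 1000 bits
= 11100000 bits
= 1387500 bytes
= 1354.9805 KB
BDP = 11100000 bits (1387500 bytes)


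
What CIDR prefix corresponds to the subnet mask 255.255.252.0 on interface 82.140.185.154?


Binary: 11111111.11111111.11111100.00000000
Count leading 1s
Prefix: /22


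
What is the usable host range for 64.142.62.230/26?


Network: 64.142.62.192
Broadcast: 64.142.62.255
First usable = network + 1
Last usable = broadcast - 1
Range: 64.142.62.193 to 64.142.62.254


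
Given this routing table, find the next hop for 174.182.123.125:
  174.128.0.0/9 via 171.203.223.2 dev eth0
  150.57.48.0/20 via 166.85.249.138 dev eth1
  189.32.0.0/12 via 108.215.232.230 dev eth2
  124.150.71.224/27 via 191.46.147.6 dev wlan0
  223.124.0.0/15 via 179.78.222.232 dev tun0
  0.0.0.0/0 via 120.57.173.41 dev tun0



Longest prefix match for 174.182.123.125:
  /9 174.128.0.0: MATCH
  /20 150.57.48.0: no
  /12 189.32.0.0: no
  /27 124.150.71.224: no
  /15 223.124.0.0: no
  /0 0.0.0.0: MATCH
Selected: next-hop 171.203.223.2 via eth0 (matched /9)


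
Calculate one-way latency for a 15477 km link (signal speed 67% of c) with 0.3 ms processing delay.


Speed = 0.67 * 3e5 km/s = 201000 km/s
Propagation delay = 15477 / 201000 = 0.077 s = 77 ms
Processing delay = 0.3 ms
Total one-way latency = 77.3 ms


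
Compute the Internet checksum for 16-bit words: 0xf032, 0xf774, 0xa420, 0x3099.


Sum all words (with carry folding):
+ 0xf032 = 0xf032
+ 0xf774 = 0xe7a7
+ 0xa420 = 0x8bc8
+ 0x3099 = 0xbc61
One's complement: ~0xbc61
Checksum = 0x439e


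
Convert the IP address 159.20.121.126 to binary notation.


159 = 10011111
20 = 00010100
121 = 01111001
126 = 01111110
Binary: 10011111.00010100.01111001.01111110


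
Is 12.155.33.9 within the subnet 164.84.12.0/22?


Subnet network: 164.84.12.0
Test IP AND mask: 12.155.32.0
No, 12.155.33.9 is not in 164.84.12.0/22


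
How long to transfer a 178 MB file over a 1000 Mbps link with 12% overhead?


Effective throughput = 1000 * (1 - 12/100) = 880 Mbps
File size in Mb = 178 * 8 = 1424 Mb
Time = 1424 / 880
Time = 1.6182 seconds


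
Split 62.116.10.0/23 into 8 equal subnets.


New prefix = 23 + 3 = 26
Each subnet has 64 addresses
  62.116.10.0/26
  62.116.10.64/26
  62.116.10.128/26
  62.116.10.192/26
  62.116.11.0/26
  62.116.11.64/26
  62.116.11.128/26
  62.116.11.192/26
Subnets: 62.116.10.0/26, 62.116.10.64/26, 62.116.10.128/26, 62.116.10.192/26, 62.116.11.0/26, 62.116.11.64/26, 62.116.11.128/26, 62.116.11.192/26


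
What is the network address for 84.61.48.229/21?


IP:   01010100.00111101.00110000.11100101
Mask: 11111111.11111111.11111000.00000000
AND operation:
Net:  01010100.00111101.00110000.00000000
Network: 84.61.48.0/21


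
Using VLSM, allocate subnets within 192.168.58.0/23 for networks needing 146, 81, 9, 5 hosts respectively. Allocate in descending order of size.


146 hosts -> /24 (254 usable): 192.168.58.0/24
81 hosts -> /25 (126 usable): 192.168.59.0/25
9 hosts -> /28 (14 usable): 192.168.59.128/28
5 hosts -> /29 (6 usable): 192.168.59.144/29
Allocation: 192.168.58.0/24 (146 hosts, 254 usable); 192.168.59.0/25 (81 hosts, 126 usable); 192.168.59.128/28 (9 hosts, 14 usable); 192.168.59.144/29 (5 hosts, 6 usable)


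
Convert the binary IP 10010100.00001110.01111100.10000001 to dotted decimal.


10010100 = 148
00001110 = 14
01111100 = 124
10000001 = 129
IP: 148.14.124.129


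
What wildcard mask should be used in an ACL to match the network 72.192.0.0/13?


Subnet mask: 255.248.0.0
Wildcard = 255.255.255.255 - subnet mask
255 - 255 = 0
255 - 248 = 7
255 - 0 = 255
255 - 0 = 255
Wildcard: 0.7.255.255


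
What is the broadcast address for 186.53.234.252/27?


Network: 186.53.234.224/27
Host bits = 5
Set all host bits to 1:
Broadcast: 186.53.234.255


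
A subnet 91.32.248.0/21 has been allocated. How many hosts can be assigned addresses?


Host bits = 32 - 21 = 11
Total addresses = 2^11 = 2048
Usable = total - 2 (network and broadcast)
Usable hosts: 2046


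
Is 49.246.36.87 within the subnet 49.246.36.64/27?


Subnet network: 49.246.36.64
Test IP AND mask: 49.246.36.64
Yes, 49.246.36.87 is in 49.246.36.64/27


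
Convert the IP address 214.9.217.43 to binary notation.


214 = 11010110
9 = 00001001
217 = 11011001
43 = 00101011
Binary: 11010110.00001001.11011001.00101011


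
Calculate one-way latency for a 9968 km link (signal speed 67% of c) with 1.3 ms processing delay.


Speed = 0.67 * 3e5 km/s = 201000 km/s
Propagation delay = 9968 / 201000 = 0.0496 s = 49.592 ms
Processing delay = 1.3 ms
Total one-way latency = 50.892 ms


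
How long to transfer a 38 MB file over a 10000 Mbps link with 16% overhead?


Effective throughput = 10000 * (1 - 16/100) = 8400 Mbps
File size in Mb = 38 * 8 = 304 Mb
Time = 304 / 8400
Time = 0.0362 seconds


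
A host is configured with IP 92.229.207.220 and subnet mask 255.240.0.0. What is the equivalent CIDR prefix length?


Binary: 11111111.11110000.00000000.00000000
Count leading 1s
Prefix: /12


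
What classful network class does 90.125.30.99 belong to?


First octet: 90
Binary: 01011010
0xxxxxxx -> Class A (1-126)
Class A, default mask 255.0.0.0 (/8)


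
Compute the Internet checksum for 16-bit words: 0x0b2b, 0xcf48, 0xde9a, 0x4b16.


Sum all words (with carry folding):
+ 0x0b2b = 0x0b2b
+ 0xcf48 = 0xda73
+ 0xde9a = 0xb90e
+ 0x4b16 = 0x0425
One's complement: ~0x0425
Checksum = 0xfbda


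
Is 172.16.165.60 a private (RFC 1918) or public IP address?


RFC 1918 private ranges:
  10.0.0.0/8 (10.0.0.0 - 10.255.255.255)
  172.16.0.0/12 (172.16.0.0 - 172.31.255.255)
  192.168.0.0/16 (192.168.0.0 - 192.168.255.255)
Private (in 172.16.0.0/12)


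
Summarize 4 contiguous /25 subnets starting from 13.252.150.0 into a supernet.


Original prefix: /25
Number of subnets: 4 = 2^2
New prefix = 25 - 2 = 23
Supernet: 13.252.150.0/23


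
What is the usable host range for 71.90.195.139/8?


Network: 71.0.0.0
Broadcast: 71.255.255.255
First usable = network + 1
Last usable = broadcast - 1
Range: 71.0.0.1 to 71.255.255.254


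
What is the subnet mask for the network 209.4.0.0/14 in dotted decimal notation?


/14 means 14 network bits, 18 host bits
Binary: 11111111111111000000000000000000
Mask: 255.252.0.0


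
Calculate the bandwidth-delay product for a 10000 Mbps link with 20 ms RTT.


BDP = bandwidth * RTT
= 10000 Mbps * 20 ms
= 10000 * 1e6 * 20 / 1000 bits
= 200000000 bits
= 25000000 bytes
= 24414.0625 KB
BDP = 200000000 bits (25000000 bytes)


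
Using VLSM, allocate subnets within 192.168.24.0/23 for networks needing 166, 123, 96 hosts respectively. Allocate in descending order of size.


166 hosts -> /24 (254 usable): 192.168.24.0/24
123 hosts -> /25 (126 usable): 192.168.25.0/25
96 hosts -> /25 (126 usable): 192.168.25.128/25
Allocation: 192.168.24.0/24 (166 hosts, 254 usable); 192.168.25.0/25 (123 hosts, 126 usable); 192.168.25.128/25 (96 hosts, 126 usable)


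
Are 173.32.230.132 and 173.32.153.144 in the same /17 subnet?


Mask: 255.255.128.0
173.32.230.132 AND mask = 173.32.128.0
173.32.153.144 AND mask = 173.32.128.0
Yes, same subnet (173.32.128.0)


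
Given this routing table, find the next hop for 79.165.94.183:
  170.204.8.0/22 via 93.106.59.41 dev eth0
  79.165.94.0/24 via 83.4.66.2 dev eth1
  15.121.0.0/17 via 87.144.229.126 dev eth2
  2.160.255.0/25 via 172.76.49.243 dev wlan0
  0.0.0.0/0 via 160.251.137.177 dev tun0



Longest prefix match for 79.165.94.183:
  /22 170.204.8.0: no
  /24 79.165.94.0: MATCH
  /17 15.121.0.0: no
  /25 2.160.255.0: no
  /0 0.0.0.0: MATCH
Selected: next-hop 83.4.66.2 via eth1 (matched /24)


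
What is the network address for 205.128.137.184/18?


IP:   11001101.10000000.10001001.10111000
Mask: 11111111.11111111.11000000.00000000
AND operation:
Net:  11001101.10000000.10000000.00000000
Network: 205.128.128.0/18


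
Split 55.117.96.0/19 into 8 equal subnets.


New prefix = 19 + 3 = 22
Each subnet has 1024 addresses
  55.117.96.0/22
  55.117.100.0/22
  55.117.104.0/22
  55.117.108.0/22
  55.117.112.0/22
  55.117.116.0/22
  55.117.120.0/22
  55.117.124.0/22
Subnets: 55.117.96.0/22, 55.117.100.0/22, 55.117.104.0/22, 55.117.108.0/22, 55.117.112.0/22, 55.117.116.0/22, 55.117.120.0/22, 55.117.124.0/22


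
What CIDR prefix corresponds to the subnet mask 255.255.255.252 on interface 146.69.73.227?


Binary: 11111111.11111111.11111111.11111100
Count leading 1s
Prefix: /30


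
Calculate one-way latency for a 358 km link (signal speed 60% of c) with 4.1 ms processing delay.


Speed = 0.6 * 3e5 km/s = 180000 km/s
Propagation delay = 358 / 180000 = 0.002 s = 1.9889 ms
Processing delay = 4.1 ms
Total one-way latency = 6.0889 ms


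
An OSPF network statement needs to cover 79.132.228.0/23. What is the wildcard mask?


Subnet mask: 255.255.254.0
Wildcard = 255.255.255.255 - subnet mask
255 - 255 = 0
255 - 255 = 0
255 - 254 = 1
255 - 0 = 255
Wildcard: 0.0.1.255


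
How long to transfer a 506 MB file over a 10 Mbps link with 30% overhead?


Effective throughput = 10 * (1 - 30/100) = 7 Mbps
File size in Mb = 506 * 8 = 4048 Mb
Time = 4048 / 7
Time = 578.2857 seconds


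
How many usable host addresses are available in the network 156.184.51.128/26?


Host bits = 32 - 26 = 6
Total addresses = 2^6 = 64
Usable = total - 2 (network and broadcast)
Usable hosts: 62


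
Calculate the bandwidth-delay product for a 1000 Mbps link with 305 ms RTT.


BDP = bandwidth * RTT
= 1000 Mbps * 305 ms
= 1000 * 1e6 * 305 / 1000 bits
= 305000000 bits
= 38125000 bytes
= 37231.4453 KB
BDP = 305000000 bits (38125000 bytes)


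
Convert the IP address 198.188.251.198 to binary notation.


198 = 11000110
188 = 10111100
251 = 11111011
198 = 11000110
Binary: 11000110.10111100.11111011.11000110


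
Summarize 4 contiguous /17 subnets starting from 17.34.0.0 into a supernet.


Original prefix: /17
Number of subnets: 4 = 2^2
New prefix = 17 - 2 = 15
Supernet: 17.34.0.0/15


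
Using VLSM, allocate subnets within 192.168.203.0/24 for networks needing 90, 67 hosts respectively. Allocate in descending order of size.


90 hosts -> /25 (126 usable): 192.168.203.0/25
67 hosts -> /25 (126 usable): 192.168.203.128/25
Allocation: 192.168.203.0/25 (90 hosts, 126 usable); 192.168.203.128/25 (67 hosts, 126 usable)


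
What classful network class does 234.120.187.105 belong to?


First octet: 234
Binary: 11101010
1110xxxx -> Class D (224-239)
Class D (multicast), default mask N/A


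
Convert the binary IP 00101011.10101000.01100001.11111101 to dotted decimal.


00101011 = 43
10101000 = 168
01100001 = 97
11111101 = 253
IP: 43.168.97.253


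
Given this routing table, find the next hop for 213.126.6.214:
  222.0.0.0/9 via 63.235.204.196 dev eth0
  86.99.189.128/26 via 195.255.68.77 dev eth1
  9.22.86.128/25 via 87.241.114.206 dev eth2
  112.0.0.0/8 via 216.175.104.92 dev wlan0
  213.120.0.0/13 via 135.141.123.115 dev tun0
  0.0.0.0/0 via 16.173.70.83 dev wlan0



Longest prefix match for 213.126.6.214:
  /9 222.0.0.0: no
  /26 86.99.189.128: no
  /25 9.22.86.128: no
  /8 112.0.0.0: no
  /13 213.120.0.0: MATCH
  /0 0.0.0.0: MATCH
Selected: next-hop 135.141.123.115 via tun0 (matched /13)


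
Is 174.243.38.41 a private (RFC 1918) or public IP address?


RFC 1918 private ranges:
  10.0.0.0/8 (10.0.0.0 - 10.255.255.255)
  172.16.0.0/12 (172.16.0.0 - 172.31.255.255)
  192.168.0.0/16 (192.168.0.0 - 192.168.255.255)
Public (not in any RFC 1918 range)


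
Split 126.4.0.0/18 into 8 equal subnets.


New prefix = 18 + 3 = 21
Each subnet has 2048 addresses
  126.4.0.0/21
  126.4.8.0/21
  126.4.16.0/21
  126.4.24.0/21
  126.4.32.0/21
  126.4.40.0/21
  126.4.48.0/21
  126.4.56.0/21
Subnets: 126.4.0.0/21, 126.4.8.0/21, 126.4.16.0/21, 126.4.24.0/21, 126.4.32.0/21, 126.4.40.0/21, 126.4.48.0/21, 126.4.56.0/21


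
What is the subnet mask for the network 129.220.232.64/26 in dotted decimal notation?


/26 means 26 network bits, 6 host bits
Binary: 11111111111111111111111111000000
Mask: 255.255.255.192


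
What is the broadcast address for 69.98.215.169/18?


Network: 69.98.192.0/18
Host bits = 14
Set all host bits to 1:
Broadcast: 69.98.255.255


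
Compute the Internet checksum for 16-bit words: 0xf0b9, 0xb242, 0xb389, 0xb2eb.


Sum all words (with carry folding):
+ 0xf0b9 = 0xf0b9
+ 0xb242 = 0xa2fc
+ 0xb389 = 0x5686
+ 0xb2eb = 0x0972
One's complement: ~0x0972
Checksum = 0xf68d


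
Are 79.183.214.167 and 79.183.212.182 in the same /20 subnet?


Mask: 255.255.240.0
79.183.214.167 AND mask = 79.183.208.0
79.183.212.182 AND mask = 79.183.208.0
Yes, same subnet (79.183.208.0)


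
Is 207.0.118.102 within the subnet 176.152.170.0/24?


Subnet network: 176.152.170.0
Test IP AND mask: 207.0.118.0
No, 207.0.118.102 is not in 176.152.170.0/24


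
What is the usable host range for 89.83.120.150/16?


Network: 89.83.0.0
Broadcast: 89.83.255.255
First usable = network + 1
Last usable = broadcast - 1
Range: 89.83.0.1 to 89.83.255.254


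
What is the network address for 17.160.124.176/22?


IP:   00010001.10100000.01111100.10110000
Mask: 11111111.11111111.11111100.00000000
AND operation:
Net:  00010001.10100000.01111100.00000000
Network: 17.160.124.0/22


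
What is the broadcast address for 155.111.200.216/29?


Network: 155.111.200.216/29
Host bits = 3
Set all host bits to 1:
Broadcast: 155.111.200.223


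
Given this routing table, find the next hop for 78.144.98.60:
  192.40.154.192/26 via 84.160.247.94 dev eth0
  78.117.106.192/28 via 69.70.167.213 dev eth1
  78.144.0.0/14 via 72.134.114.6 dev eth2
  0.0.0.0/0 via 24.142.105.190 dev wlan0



Longest prefix match for 78.144.98.60:
  /26 192.40.154.192: no
  /28 78.117.106.192: no
  /14 78.144.0.0: MATCH
  /0 0.0.0.0: MATCH
Selected: next-hop 72.134.114.6 via eth2 (matched /14)
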